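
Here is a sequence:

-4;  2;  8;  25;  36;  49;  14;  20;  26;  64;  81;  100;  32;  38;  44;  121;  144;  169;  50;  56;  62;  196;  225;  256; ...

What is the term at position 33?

98

The slot pattern repeats as AAABBB (period 6), so there are 2 interleaved tracks.
Track A: -4, 2, 8, 14, 20, 26, 32, 38, 44, 50, 56, 62 — linear: a_n = -10 + 6·n.
Track B: 25, 36, 49, 64, 81, 100, 121, 144, 169, 196, 225, 256 — perfect squares starting at 5².
The 33rd slot belongs to track A; its 18th term is 98.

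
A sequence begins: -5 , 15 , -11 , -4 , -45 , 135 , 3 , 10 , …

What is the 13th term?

-3645

Positions follow the repeating pattern AABB; grouping by letter gives 2 tracks.
Subsequence A = -5, 15, -45, 135: multiplying by -3 each time.
Subsequence B = -11, -4, 3, 10: linear: a_n = -18 + 7·n.
The 13th slot belongs to subsequence A; its 7th term is -3645.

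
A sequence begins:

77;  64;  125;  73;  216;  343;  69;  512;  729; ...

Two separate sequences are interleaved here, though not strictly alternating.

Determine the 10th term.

Reading positions in blocks of 3 reveals the pattern ABB — 2 tracks woven together.
Stream A: 77, 73, 69 — linear: a_n = 81 − 4·n.
Stream B: 64, 125, 216, 343, 512, 729 — the cubes 4³, 5³, 6³, ….
Term 10 comes from stream A (its 4th entry): 65.

65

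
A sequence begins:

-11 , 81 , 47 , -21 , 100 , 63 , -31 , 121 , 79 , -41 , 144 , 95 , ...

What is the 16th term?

Split by position mod 3 into 3 tracks.
Subsequence A: -11, -21, -31, -41 (subtracting 10 each time).
Subsequence B: 81, 100, 121, 144 (perfect squares starting at 9²).
Subsequence C: 47, 63, 79, 95 (arithmetic, step +16).
Position 16 → subsequence A, term 6 = -61.

-61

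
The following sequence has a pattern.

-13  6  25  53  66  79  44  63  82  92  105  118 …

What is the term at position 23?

183

Positions follow the repeating pattern AAABBB; grouping by letter gives 2 tracks.
Track A is -13, 6, 25, 44, 63, 82, which is adding 19 each time.
Track B is 53, 66, 79, 92, 105, 118, which is adding 13 each time.
Position 23 falls in track B as its term 11, giving 183.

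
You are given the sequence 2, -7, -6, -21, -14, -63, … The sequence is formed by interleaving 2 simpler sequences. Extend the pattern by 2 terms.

-22, -189

Positions 1, 3, 5, … form one subsequence and positions 2, 4, 6, … form another.
Subsequence A: 2, -6, -14. Subtracting 8 each time.
Subsequence B: -7, -21, -63. Geometric, ×3 each step.
Term 7 comes from subsequence A (its 4th entry): -22.
The 8th slot belongs to subsequence B; its 4th term is -189.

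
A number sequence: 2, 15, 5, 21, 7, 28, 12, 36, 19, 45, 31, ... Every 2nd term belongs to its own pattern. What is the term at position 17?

Taking every 2nd term gives 2 separate tracks.
Track A = 2, 5, 7, 12, 19, 31: a Fibonacci-like recurrence a_n = a_{n-1} + a_{n-2}.
Track B = 15, 21, 28, 36, 45: triangular numbers starting at T_5.
Term 17 comes from track A (its 9th entry): 131.

131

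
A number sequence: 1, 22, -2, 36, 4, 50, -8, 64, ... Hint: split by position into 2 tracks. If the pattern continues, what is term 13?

64

Taking every 2nd term gives 2 separate tracks.
Track A: 1, -2, 4, -8. Geometric with ratio -2.
Track B: 22, 36, 50, 64. Adding 14 each time.
The 13th slot belongs to track A; its 7th term is 64.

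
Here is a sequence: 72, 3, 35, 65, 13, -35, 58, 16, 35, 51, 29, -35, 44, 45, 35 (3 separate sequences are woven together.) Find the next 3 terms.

37, 74, -35

Read the sequence 3 terms at a time; column i is its own pattern.
Track A: 72, 65, 58, 51, 44 (linear: a_n = 79 − 7·n).
Track B: 3, 13, 16, 29, 45 (each term equals the sum of the previous two).
Track C: 35, -35, 35, -35, 35 (oscillating between 35 and -35).
Position 16 → track A, term 6 = 37.
Position 17 falls in track B as its term 6, giving 74.
Term 18 comes from track C (its 6th entry): -35.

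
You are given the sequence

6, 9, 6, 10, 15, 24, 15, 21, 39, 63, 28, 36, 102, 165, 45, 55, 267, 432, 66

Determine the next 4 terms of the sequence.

Reading positions in blocks of 4 reveals the pattern AABB — 2 tracks woven together.
Subsequence A is 6, 9, 15, 24, 39, 63, 102, 165, 267, 432, which is each term equals the sum of the previous two.
Subsequence B is 6, 10, 15, 21, 28, 36, 45, 55, 66, which is triangular numbers n(n+1)/2 for n = 3, 4, ….
The 20th slot belongs to subsequence B; its 10th term is 78.
Term 21 comes from subsequence A (its 11th entry): 699.
Position 22 falls in subsequence A as its term 12, giving 1131.
The 23rd slot belongs to subsequence B; its 11th term is 91.

78, 699, 1131, 91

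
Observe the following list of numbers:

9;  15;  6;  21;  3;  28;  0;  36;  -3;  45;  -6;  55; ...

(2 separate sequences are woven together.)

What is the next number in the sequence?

-9

Split by position mod 2 into 2 tracks.
Subsequence A is 9, 6, 3, 0, -3, -6, which is subtracting 3 each time.
Subsequence B is 15, 21, 28, 36, 45, 55, which is triangular numbers starting at T_5.
Position 13 → subsequence A, term 7 = -9.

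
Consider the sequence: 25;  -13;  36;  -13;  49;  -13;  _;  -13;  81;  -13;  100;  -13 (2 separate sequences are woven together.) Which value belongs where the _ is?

Taking every 2nd term gives 2 separate tracks.
Stream A: 25, 36, 49, ?, 81, 100 (consecutive squares n² from n = 5).
Stream B: -13, -13, -13, -13, -13, -13 (constant -13).
Stream A's pattern makes the blank 64.

64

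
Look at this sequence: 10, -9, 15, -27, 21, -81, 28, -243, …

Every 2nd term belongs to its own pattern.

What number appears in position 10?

-729

Positions 1, 3, 5, … form one subsequence and positions 2, 4, 6, … form another.
Subsequence A: 10, 15, 21, 28 — the triangular numbers T_4, T_5, ….
Subsequence B: -9, -27, -81, -243 — geometric, ×3 each step.
The 10th slot belongs to subsequence B; its 5th term is -729.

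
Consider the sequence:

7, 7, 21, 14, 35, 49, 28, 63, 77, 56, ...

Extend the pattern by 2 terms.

Reading positions in blocks of 3 reveals the pattern ABB — 2 tracks woven together.
Stream A is 7, 14, 28, 56, which is geometric with ratio 2.
Stream B is 7, 21, 35, 49, 63, 77, which is adding 14 each time.
Position 11 → stream B, term 7 = 91.
Position 12 falls in stream B as its term 8, giving 105.

91, 105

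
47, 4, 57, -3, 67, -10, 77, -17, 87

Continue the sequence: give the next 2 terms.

Positions 1, 3, 5, … form one subsequence and positions 2, 4, 6, … form another.
Track A: 47, 57, 67, 77, 87. Adding 10 each time.
Track B: 4, -3, -10, -17. Arithmetic with common difference −7.
Term 10 comes from track B (its 5th entry): -24.
Position 11 falls in track A as its term 6, giving 97.

-24, 97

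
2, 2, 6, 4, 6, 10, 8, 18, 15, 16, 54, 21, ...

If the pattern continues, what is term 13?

32

Split by position mod 3: positions 1, 4, 7, … form one track, and each other residue class forms its own.
Subsequence A: 2, 4, 8, 16 — successive powers of 2.
Subsequence B: 2, 6, 18, 54 — geometric with ratio 3.
Subsequence C: 6, 10, 15, 21 — the triangular numbers T_3, T_4, ….
Position 13 → subsequence A, term 5 = 32.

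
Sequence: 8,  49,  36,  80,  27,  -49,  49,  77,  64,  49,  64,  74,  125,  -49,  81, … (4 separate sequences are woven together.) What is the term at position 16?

71

Taking every 4th term gives 4 separate tracks.
Stream A: 8, 27, 64, 125 — perfect cubes starting at 2³.
Stream B: 49, -49, 49, -49 — the oscillation 49·(−1)^(n+1).
Stream C: 36, 49, 64, 81 — the squares 6², 7², 8², ….
Stream D: 80, 77, 74 — arithmetic with common difference −3.
Term 16 comes from stream D (its 4th entry): 71.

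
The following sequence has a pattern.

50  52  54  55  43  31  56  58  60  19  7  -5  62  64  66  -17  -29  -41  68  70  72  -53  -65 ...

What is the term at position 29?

-101

Positions follow the repeating pattern AAABBB; grouping by letter gives 2 tracks.
Stream A is 50, 52, 54, 56, 58, 60, 62, 64, 66, 68, 70, 72, which is arithmetic, step +2.
Stream B is 55, 43, 31, 19, 7, -5, -17, -29, -41, -53, -65, which is arithmetic with common difference −12.
Position 29 → stream B, term 14 = -101.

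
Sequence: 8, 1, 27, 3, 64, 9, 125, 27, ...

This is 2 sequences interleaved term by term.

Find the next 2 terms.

216, 81

Positions 1, 3, 5, … form one subsequence and positions 2, 4, 6, … form another.
Track A: 8, 27, 64, 125. Perfect cubes starting at 2³.
Track B: 1, 3, 9, 27. Multiplying by 3 each time.
The 9th slot belongs to track A; its 5th term is 216.
Position 10 falls in track B as its term 5, giving 81.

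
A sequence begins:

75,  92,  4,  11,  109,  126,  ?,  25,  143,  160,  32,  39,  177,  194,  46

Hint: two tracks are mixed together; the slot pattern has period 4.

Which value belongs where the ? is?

Reading positions in blocks of 4 reveals the pattern AABB — 2 tracks woven together.
Stream A is 75, 92, 109, 126, 143, 160, 177, 194, which is adding 17 each time.
Stream B is 4, 11, ?, 25, 32, 39, 46, which is adding 7 each time.
Filling stream B at index 3 by its rule yields 18.

18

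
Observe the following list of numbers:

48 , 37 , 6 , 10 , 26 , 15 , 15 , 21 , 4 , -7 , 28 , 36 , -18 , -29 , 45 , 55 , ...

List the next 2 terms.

Positions follow the repeating pattern AABB; grouping by letter gives 2 tracks.
Track A = 48, 37, 26, 15, 4, -7, -18, -29: arithmetic with common difference −11.
Track B = 6, 10, 15, 21, 28, 36, 45, 55: triangular numbers starting at T_3.
Position 17 → track A, term 9 = -40.
Position 18 falls in track A as its term 10, giving -51.

-40, -51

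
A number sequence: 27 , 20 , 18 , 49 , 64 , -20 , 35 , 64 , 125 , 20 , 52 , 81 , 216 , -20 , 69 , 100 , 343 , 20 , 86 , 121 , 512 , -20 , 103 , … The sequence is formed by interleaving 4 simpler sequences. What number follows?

144

Taking every 4th term gives 4 separate tracks.
Track A is 27, 64, 125, 216, 343, 512, which is consecutive cubes n³ from n = 3.
Track B is 20, -20, 20, -20, 20, -20, which is alternating ±20.
Track C is 18, 35, 52, 69, 86, 103, which is adding 17 each time.
Track D is 49, 64, 81, 100, 121, which is perfect squares starting at 7².
Position 24 falls in track D as its term 6, giving 144.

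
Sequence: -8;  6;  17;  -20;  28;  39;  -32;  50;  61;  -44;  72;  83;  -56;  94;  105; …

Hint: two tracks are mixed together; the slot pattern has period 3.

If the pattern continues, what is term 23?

The slot pattern repeats as ABB (period 3), so there are 2 interleaved tracks.
Track A = -8, -20, -32, -44, -56: linear: a_n = 4 − 12·n.
Track B = 6, 17, 28, 39, 50, 61, 72, 83, 94, 105: arithmetic with common difference +11.
The 23rd slot belongs to track B; its 15th term is 160.

160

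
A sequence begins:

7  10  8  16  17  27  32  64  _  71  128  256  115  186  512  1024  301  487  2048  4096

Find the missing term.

Reading positions in blocks of 4 reveals the pattern AABB — 2 tracks woven together.
Stream A is 7, 10, 17, 27, ?, 71, 115, 186, 301, 487, which is Fibonacci-style (each term is the sum of the two before it).
Stream B is 8, 16, 32, 64, 128, 256, 512, 1024, 2048, 4096, which is multiplying by 2 each time.
Stream A's pattern makes the blank 44.

44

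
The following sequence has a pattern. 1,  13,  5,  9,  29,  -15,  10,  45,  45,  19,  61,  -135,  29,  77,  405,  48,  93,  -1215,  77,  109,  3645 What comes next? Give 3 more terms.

125, 125, -10935

Split by position mod 3 into 3 tracks.
Track A = 1, 9, 10, 19, 29, 48, 77: each term equals the sum of the previous two.
Track B = 13, 29, 45, 61, 77, 93, 109: adding 16 each time.
Track C = 5, -15, 45, -135, 405, -1215, 3645: geometric with ratio -3.
Position 22 falls in track A as its term 8, giving 125.
Term 23 comes from track B (its 8th entry): 125.
Term 24 comes from track C (its 8th entry): -10935.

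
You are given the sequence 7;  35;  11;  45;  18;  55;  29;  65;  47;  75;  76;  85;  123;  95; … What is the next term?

199

Split by position mod 2 into 2 tracks.
Track A is 7, 11, 18, 29, 47, 76, 123, which is Fibonacci-style (each term is the sum of the two before it).
Track B is 35, 45, 55, 65, 75, 85, 95, which is adding 10 each time.
Position 15 → track A, term 8 = 199.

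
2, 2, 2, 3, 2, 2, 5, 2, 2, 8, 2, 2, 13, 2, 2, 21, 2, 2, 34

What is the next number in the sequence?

The slot pattern repeats as ABB (period 3), so there are 2 interleaved tracks.
Subsequence A: 2, 3, 5, 8, 13, 21, 34 (Fibonacci-style (each term is the sum of the two before it)).
Subsequence B: 2, 2, 2, 2, 2, 2, 2, 2, 2, 2, 2, 2 (always 2).
Position 20 falls in subsequence B as its term 13, giving 2.

2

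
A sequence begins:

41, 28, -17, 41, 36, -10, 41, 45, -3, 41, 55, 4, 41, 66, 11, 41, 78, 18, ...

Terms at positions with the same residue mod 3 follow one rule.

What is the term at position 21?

25

Split by position mod 3 into 3 tracks.
Track A: 41, 41, 41, 41, 41, 41 — always 41.
Track B: 28, 36, 45, 55, 66, 78 — the triangular numbers T_7, T_8, ….
Track C: -17, -10, -3, 4, 11, 18 — arithmetic, step +7.
Position 21 → track C, term 7 = 25.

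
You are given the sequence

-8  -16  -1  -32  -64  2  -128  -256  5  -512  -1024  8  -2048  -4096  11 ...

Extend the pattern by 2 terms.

Reading positions in blocks of 3 reveals the pattern AAB — 2 tracks woven together.
Track A = -8, -16, -32, -64, -128, -256, -512, -1024, -2048, -4096: multiplying by 2 each time.
Track B = -1, 2, 5, 8, 11: arithmetic, step +3.
Term 16 comes from track A (its 11th entry): -8192.
Term 17 comes from track A (its 12th entry): -16384.

-8192, -16384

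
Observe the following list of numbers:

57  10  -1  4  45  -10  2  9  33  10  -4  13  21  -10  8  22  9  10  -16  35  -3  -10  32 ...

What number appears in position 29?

-27

The terms cycle through 4 interleaved subsequences.
Stream A: 57, 45, 33, 21, 9, -3. Subtracting 12 each time.
Stream B: 10, -10, 10, -10, 10, -10. Oscillating between 10 and -10.
Stream C: -1, 2, -4, 8, -16, 32. Geometric with ratio -2.
Stream D: 4, 9, 13, 22, 35. A Fibonacci-like recurrence a_n = a_{n-1} + a_{n-2}.
Term 29 comes from stream A (its 8th entry): -27.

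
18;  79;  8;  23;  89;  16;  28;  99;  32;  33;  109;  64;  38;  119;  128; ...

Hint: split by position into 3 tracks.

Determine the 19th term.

48

The terms cycle through 3 interleaved subsequences.
Subsequence A: 18, 23, 28, 33, 38 — arithmetic, step +5.
Subsequence B: 79, 89, 99, 109, 119 — adding 10 each time.
Subsequence C: 8, 16, 32, 64, 128 — powers 2^3, 2^4, 2^5, ….
Position 19 → subsequence A, term 7 = 48.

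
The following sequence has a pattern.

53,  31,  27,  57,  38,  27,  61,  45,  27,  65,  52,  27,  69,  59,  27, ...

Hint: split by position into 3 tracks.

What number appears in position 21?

27

Taking every 3rd term gives 3 separate tracks.
Track A: 53, 57, 61, 65, 69 (arithmetic with common difference +4).
Track B: 31, 38, 45, 52, 59 (arithmetic with common difference +7).
Track C: 27, 27, 27, 27, 27 (the constant sequence 27).
The 21st slot belongs to track C; its 7th term is 27.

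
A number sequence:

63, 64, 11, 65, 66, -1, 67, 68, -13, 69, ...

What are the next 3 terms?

70, -25, 71

The slot pattern repeats as AAB (period 3), so there are 2 interleaved tracks.
Track A is 63, 64, 65, 66, 67, 68, 69, which is linear: a_n = 62 + n.
Track B is 11, -1, -13, which is arithmetic with common difference −12.
Term 11 comes from track A (its 8th entry): 70.
Position 12 → track B, term 4 = -25.
The 13th slot belongs to track A; its 9th term is 71.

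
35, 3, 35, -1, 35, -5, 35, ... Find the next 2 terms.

-9, 35

Taking every 2nd term gives 2 separate tracks.
Stream A is 35, 35, 35, 35, which is always 35.
Stream B is 3, -1, -5, which is arithmetic with common difference −4.
Position 8 falls in stream B as its term 4, giving -9.
The 9th slot belongs to stream A; its 5th term is 35.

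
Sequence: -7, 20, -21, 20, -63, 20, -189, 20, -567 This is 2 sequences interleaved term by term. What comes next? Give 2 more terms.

The terms cycle through 2 interleaved subsequences.
Track A is -7, -21, -63, -189, -567, which is a geometric progression (common ratio 3).
Track B is 20, 20, 20, 20, which is the constant sequence 20.
The 10th slot belongs to track B; its 5th term is 20.
Term 11 comes from track A (its 6th entry): -1701.

20, -1701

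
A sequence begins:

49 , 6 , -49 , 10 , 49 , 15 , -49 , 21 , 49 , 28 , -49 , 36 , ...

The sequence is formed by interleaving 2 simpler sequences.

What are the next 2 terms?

49, 45

Taking every 2nd term gives 2 separate tracks.
Track A: 49, -49, 49, -49, 49, -49 (the oscillation 49·(−1)^(n+1)).
Track B: 6, 10, 15, 21, 28, 36 (the triangular numbers T_3, T_4, …).
The 13th slot belongs to track A; its 7th term is 49.
The 14th slot belongs to track B; its 7th term is 45.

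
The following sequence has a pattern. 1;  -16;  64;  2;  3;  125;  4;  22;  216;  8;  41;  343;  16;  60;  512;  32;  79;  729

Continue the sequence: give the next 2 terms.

Taking every 3rd term gives 3 separate tracks.
Track A = 1, 2, 4, 8, 16, 32: powers of 2.
Track B = -16, 3, 22, 41, 60, 79: adding 19 each time.
Track C = 64, 125, 216, 343, 512, 729: perfect cubes starting at 4³.
Position 19 falls in track A as its term 7, giving 64.
Position 20 → track B, term 7 = 98.

64, 98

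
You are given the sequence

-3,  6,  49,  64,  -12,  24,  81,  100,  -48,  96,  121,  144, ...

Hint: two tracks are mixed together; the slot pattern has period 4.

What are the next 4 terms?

Reading positions in blocks of 4 reveals the pattern AABB — 2 tracks woven together.
Track A is -3, 6, -12, 24, -48, 96, which is multiplying by -2 each time.
Track B is 49, 64, 81, 100, 121, 144, which is the squares 7², 8², 9², ….
The 13th slot belongs to track A; its 7th term is -192.
Position 14 → track A, term 8 = 384.
Position 15 falls in track B as its term 7, giving 169.
Position 16 falls in track B as its term 8, giving 196.

-192, 384, 169, 196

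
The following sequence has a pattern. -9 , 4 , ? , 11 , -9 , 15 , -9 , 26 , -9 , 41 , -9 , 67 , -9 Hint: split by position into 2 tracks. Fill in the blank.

Taking every 2nd term gives 2 separate tracks.
Stream A is -9, ?, -9, -9, -9, -9, -9, which is constant -9.
Stream B is 4, 11, 15, 26, 41, 67, which is a Fibonacci-like recurrence a_n = a_{n-1} + a_{n-2}.
Stream A's pattern makes the blank -9.

-9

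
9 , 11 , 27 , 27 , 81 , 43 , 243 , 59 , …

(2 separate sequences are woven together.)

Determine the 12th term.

Odd-indexed and even-indexed terms follow separate rules.
Stream A is 9, 27, 81, 243, which is geometric, ×3 each step.
Stream B is 11, 27, 43, 59, which is adding 16 each time.
Position 12 falls in stream B as its term 6, giving 91.

91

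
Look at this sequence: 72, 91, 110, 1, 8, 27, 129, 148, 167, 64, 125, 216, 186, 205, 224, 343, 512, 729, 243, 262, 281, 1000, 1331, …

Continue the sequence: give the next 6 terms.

Reading positions in blocks of 6 reveals the pattern AAABBB — 2 tracks woven together.
Subsequence A: 72, 91, 110, 129, 148, 167, 186, 205, 224, 243, 262, 281 (arithmetic with common difference +19).
Subsequence B: 1, 8, 27, 64, 125, 216, 343, 512, 729, 1000, 1331 (perfect cubes starting at 1³).
The 24th slot belongs to subsequence B; its 12th term is 1728.
The 25th slot belongs to subsequence A; its 13th term is 300.
Position 26 falls in subsequence A as its term 14, giving 319.
Position 27 falls in subsequence A as its term 15, giving 338.
The 28th slot belongs to subsequence B; its 13th term is 2197.
Position 29 falls in subsequence B as its term 14, giving 2744.

1728, 300, 319, 338, 2197, 2744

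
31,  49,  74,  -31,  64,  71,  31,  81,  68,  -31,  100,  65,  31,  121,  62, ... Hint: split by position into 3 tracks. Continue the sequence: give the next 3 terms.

Read the sequence 3 terms at a time; column i is its own pattern.
Track A: 31, -31, 31, -31, 31 (the oscillation 31·(−1)^(n+1)).
Track B: 49, 64, 81, 100, 121 (the squares 7², 8², 9², …).
Track C: 74, 71, 68, 65, 62 (arithmetic with common difference −3).
Position 16 falls in track A as its term 6, giving -31.
Position 17 → track B, term 6 = 144.
Position 18 → track C, term 6 = 59.

-31, 144, 59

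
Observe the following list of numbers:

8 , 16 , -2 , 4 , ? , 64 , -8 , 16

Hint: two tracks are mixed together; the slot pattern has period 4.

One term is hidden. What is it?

Reading positions in blocks of 4 reveals the pattern AABB — 2 tracks woven together.
Stream A = 8, 16, ?, 64: powers 2^3, 2^4, 2^5, ….
Stream B = -2, 4, -8, 16: a geometric progression (common ratio -2).
The gap is stream A's term 3; the rule gives 32.

32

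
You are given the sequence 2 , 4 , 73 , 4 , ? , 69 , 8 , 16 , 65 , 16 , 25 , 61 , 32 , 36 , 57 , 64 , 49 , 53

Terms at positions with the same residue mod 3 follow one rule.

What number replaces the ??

9

Split by position mod 3: positions 1, 4, 7, … form one track, and each other residue class forms its own.
Track A: 2, 4, 8, 16, 32, 64 — successive powers of 2.
Track B: 4, ?, 16, 25, 36, 49 — consecutive squares n² from n = 2.
Track C: 73, 69, 65, 61, 57, 53 — arithmetic, step −4.
The gap is track B's term 2; the rule gives 9.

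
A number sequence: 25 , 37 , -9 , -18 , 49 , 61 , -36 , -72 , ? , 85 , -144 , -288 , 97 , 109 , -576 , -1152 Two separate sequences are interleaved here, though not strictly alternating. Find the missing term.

The slot pattern repeats as AABB (period 4), so there are 2 interleaved tracks.
Track A: 25, 37, 49, 61, ?, 85, 97, 109 (arithmetic, step +12).
Track B: -9, -18, -36, -72, -144, -288, -576, -1152 (multiplying by 2 each time).
So the missing entry in track A is 73.

73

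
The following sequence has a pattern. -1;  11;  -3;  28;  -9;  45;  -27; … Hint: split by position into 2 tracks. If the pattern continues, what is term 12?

96

The terms cycle through 2 interleaved subsequences.
Track A: -1, -3, -9, -27 (multiplying by 3 each time).
Track B: 11, 28, 45 (arithmetic with common difference +17).
Position 12 → track B, term 6 = 96.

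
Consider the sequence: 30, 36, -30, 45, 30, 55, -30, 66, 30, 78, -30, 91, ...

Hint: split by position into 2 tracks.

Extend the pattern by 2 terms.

30, 105

Odd-indexed and even-indexed terms follow separate rules.
Stream A: 30, -30, 30, -30, 30, -30 — the oscillation 30·(−1)^(n+1).
Stream B: 36, 45, 55, 66, 78, 91 — the triangular numbers T_8, T_9, ….
The 13th slot belongs to stream A; its 7th term is 30.
Position 14 falls in stream B as its term 7, giving 105.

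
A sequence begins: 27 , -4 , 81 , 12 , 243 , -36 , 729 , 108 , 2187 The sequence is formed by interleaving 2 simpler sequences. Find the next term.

-324

Split by position mod 2 into 2 tracks.
Track A = 27, 81, 243, 729, 2187: powers of 3.
Track B = -4, 12, -36, 108: geometric with ratio -3.
The 10th slot belongs to track B; its 5th term is -324.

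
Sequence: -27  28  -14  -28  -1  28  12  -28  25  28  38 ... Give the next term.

Odd-indexed and even-indexed terms follow separate rules.
Track A: -27, -14, -1, 12, 25, 38. Arithmetic, step +13.
Track B: 28, -28, 28, -28, 28. The oscillation 28·(−1)^(n+1).
Position 12 → track B, term 6 = -28.

-28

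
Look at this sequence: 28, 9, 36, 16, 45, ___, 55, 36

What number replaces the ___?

Taking every 2nd term gives 2 separate tracks.
Track A: 28, 36, 45, 55 — the triangular numbers T_7, T_8, ….
Track B: 9, 16, ?, 36 — consecutive squares n² from n = 3.
Filling track B at index 3 by its rule yields 25.

25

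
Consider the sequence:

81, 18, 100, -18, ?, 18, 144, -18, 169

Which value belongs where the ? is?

121

Odd-indexed and even-indexed terms follow separate rules.
Track A: 81, 100, ?, 144, 169. Perfect squares starting at 9².
Track B: 18, -18, 18, -18. The oscillation 18·(−1)^(n+1).
The gap is track A's term 3; the rule gives 121.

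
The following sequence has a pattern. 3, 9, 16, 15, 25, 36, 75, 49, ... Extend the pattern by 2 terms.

64, 375

Reading positions in blocks of 3 reveals the pattern ABB — 2 tracks woven together.
Stream A: 3, 15, 75 (geometric with ratio 5).
Stream B: 9, 16, 25, 36, 49 (consecutive squares n² from n = 3).
Position 9 falls in stream B as its term 6, giving 64.
The 10th slot belongs to stream A; its 4th term is 375.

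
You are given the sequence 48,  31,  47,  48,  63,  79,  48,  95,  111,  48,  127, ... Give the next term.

143

The slot pattern repeats as ABB (period 3), so there are 2 interleaved tracks.
Track A = 48, 48, 48, 48: constant 48.
Track B = 31, 47, 63, 79, 95, 111, 127: arithmetic, step +16.
Term 12 comes from track B (its 8th entry): 143.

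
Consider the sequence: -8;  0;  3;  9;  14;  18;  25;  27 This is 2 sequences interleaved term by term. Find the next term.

Odd-indexed and even-indexed terms follow separate rules.
Stream A = -8, 3, 14, 25: arithmetic, step +11.
Stream B = 0, 9, 18, 27: arithmetic with common difference +9.
Position 9 → stream A, term 5 = 36.

36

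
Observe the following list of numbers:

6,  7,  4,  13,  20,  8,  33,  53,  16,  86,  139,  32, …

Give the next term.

The slot pattern repeats as AAB (period 3), so there are 2 interleaved tracks.
Subsequence A: 6, 7, 13, 20, 33, 53, 86, 139 — a Fibonacci-like recurrence a_n = a_{n-1} + a_{n-2}.
Subsequence B: 4, 8, 16, 32 — powers of 2.
Position 13 falls in subsequence A as its term 9, giving 225.

225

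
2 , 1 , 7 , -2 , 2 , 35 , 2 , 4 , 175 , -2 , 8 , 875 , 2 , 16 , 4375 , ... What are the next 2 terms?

Split by position mod 3 into 3 tracks.
Subsequence A: 2, -2, 2, -2, 2. Alternating ±2.
Subsequence B: 1, 2, 4, 8, 16. Powers of 2.
Subsequence C: 7, 35, 175, 875, 4375. Geometric, ×5 each step.
Term 16 comes from subsequence A (its 6th entry): -2.
Position 17 → subsequence B, term 6 = 32.

-2, 32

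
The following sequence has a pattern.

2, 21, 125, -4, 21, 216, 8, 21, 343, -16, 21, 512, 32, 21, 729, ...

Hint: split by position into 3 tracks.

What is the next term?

-64

Read the sequence 3 terms at a time; column i is its own pattern.
Track A is 2, -4, 8, -16, 32, which is a geometric progression (common ratio -2).
Track B is 21, 21, 21, 21, 21, which is always 21.
Track C is 125, 216, 343, 512, 729, which is consecutive cubes n³ from n = 5.
Term 16 comes from track A (its 6th entry): -64.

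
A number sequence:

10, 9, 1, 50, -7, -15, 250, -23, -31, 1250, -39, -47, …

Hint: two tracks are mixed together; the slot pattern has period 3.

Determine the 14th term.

The slot pattern repeats as ABB (period 3), so there are 2 interleaved tracks.
Stream A: 10, 50, 250, 1250 (geometric with ratio 5).
Stream B: 9, 1, -7, -15, -23, -31, -39, -47 (arithmetic, step −8).
Term 14 comes from stream B (its 9th entry): -55.

-55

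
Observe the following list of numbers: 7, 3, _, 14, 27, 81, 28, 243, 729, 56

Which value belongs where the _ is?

9

The slot pattern repeats as ABB (period 3), so there are 2 interleaved tracks.
Subsequence A is 7, 14, 28, 56, which is multiplying by 2 each time.
Subsequence B is 3, ?, 27, 81, 243, 729, which is successive powers of 3.
Filling subsequence B at index 2 by its rule yields 9.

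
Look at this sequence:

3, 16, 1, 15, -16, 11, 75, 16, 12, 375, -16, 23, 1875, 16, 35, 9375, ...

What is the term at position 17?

-16

Read the sequence 3 terms at a time; column i is its own pattern.
Subsequence A: 3, 15, 75, 375, 1875, 9375. A geometric progression (common ratio 5).
Subsequence B: 16, -16, 16, -16, 16. Alternating ±16.
Subsequence C: 1, 11, 12, 23, 35. Each term equals the sum of the previous two.
Position 17 falls in subsequence B as its term 6, giving -16.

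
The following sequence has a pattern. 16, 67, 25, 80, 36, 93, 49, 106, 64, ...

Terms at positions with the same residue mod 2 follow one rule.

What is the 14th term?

145

The terms cycle through 2 interleaved subsequences.
Track A = 16, 25, 36, 49, 64: consecutive squares n² from n = 4.
Track B = 67, 80, 93, 106: arithmetic with common difference +13.
Position 14 falls in track B as its term 7, giving 145.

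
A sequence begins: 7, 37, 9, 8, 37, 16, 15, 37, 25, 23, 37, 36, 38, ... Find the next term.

Read the sequence 3 terms at a time; column i is its own pattern.
Track A: 7, 8, 15, 23, 38 — each term equals the sum of the previous two.
Track B: 37, 37, 37, 37 — always 37.
Track C: 9, 16, 25, 36 — perfect squares starting at 3².
Position 14 falls in track B as its term 5, giving 37.

37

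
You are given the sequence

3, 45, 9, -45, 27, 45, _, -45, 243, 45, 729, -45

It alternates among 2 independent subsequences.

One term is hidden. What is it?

Positions 1, 3, 5, … form one subsequence and positions 2, 4, 6, … form another.
Track A: 3, 9, 27, ?, 243, 729 — geometric with ratio 3.
Track B: 45, -45, 45, -45, 45, -45 — the oscillation 45·(−1)^(n+1).
Filling track A at index 4 by its rule yields 81.

81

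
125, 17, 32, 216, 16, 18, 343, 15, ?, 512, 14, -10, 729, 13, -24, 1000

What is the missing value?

4

Read the sequence 3 terms at a time; column i is its own pattern.
Track A = 125, 216, 343, 512, 729, 1000: perfect cubes starting at 5³.
Track B = 17, 16, 15, 14, 13: arithmetic with common difference −1.
Track C = 32, 18, ?, -10, -24: subtracting 14 each time.
Track C's pattern makes the blank 4.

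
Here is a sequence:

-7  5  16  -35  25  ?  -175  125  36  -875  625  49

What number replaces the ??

25

The terms cycle through 3 interleaved subsequences.
Track A: -7, -35, -175, -875 (geometric, ×5 each step).
Track B: 5, 25, 125, 625 (powers 5^1, 5^2, 5^3, …).
Track C: 16, ?, 36, 49 (the squares 4², 5², 6², …).
Filling track C at index 2 by its rule yields 25.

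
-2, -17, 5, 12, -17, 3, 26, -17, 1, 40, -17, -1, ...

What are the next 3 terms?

54, -17, -3

Split by position mod 3: positions 1, 4, 7, … form one track, and each other residue class forms its own.
Track A: -2, 12, 26, 40 (linear: a_n = -16 + 14·n).
Track B: -17, -17, -17, -17 (constant -17).
Track C: 5, 3, 1, -1 (arithmetic with common difference −2).
The 13th slot belongs to track A; its 5th term is 54.
The 14th slot belongs to track B; its 5th term is -17.
Term 15 comes from track C (its 5th entry): -3.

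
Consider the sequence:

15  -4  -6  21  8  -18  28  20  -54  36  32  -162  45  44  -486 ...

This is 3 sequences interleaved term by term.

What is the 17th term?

56

Read the sequence 3 terms at a time; column i is its own pattern.
Track A: 15, 21, 28, 36, 45. Triangular numbers starting at T_5.
Track B: -4, 8, 20, 32, 44. Arithmetic, step +12.
Track C: -6, -18, -54, -162, -486. Geometric with ratio 3.
Position 17 → track B, term 6 = 56.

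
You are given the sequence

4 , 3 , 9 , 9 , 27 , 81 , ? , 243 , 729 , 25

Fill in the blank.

16

Reading positions in blocks of 3 reveals the pattern ABB — 2 tracks woven together.
Track A: 4, 9, ?, 25 (consecutive squares n² from n = 2).
Track B: 3, 9, 27, 81, 243, 729 (powers of 3).
Track A's pattern makes the blank 16.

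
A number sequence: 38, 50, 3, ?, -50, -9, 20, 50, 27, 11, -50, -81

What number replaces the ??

29

Split by position mod 3 into 3 tracks.
Stream A = 38, ?, 20, 11: subtracting 9 each time.
Stream B = 50, -50, 50, -50: the oscillation 50·(−1)^(n+1).
Stream C = 3, -9, 27, -81: multiplying by -3 each time.
The gap is stream A's term 2; the rule gives 29.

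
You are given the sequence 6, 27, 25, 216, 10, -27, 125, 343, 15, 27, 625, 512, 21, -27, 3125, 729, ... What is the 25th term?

45

Split by position mod 4 into 4 tracks.
Subsequence A: 6, 10, 15, 21 — triangular numbers n(n+1)/2 for n = 3, 4, ….
Subsequence B: 27, -27, 27, -27 — oscillating between 27 and -27.
Subsequence C: 25, 125, 625, 3125 — powers 5^2, 5^3, 5^4, ….
Subsequence D: 216, 343, 512, 729 — the cubes 6³, 7³, 8³, ….
Term 25 comes from subsequence A (its 7th entry): 45.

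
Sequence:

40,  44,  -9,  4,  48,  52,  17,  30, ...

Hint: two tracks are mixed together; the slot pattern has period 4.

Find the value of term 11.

The slot pattern repeats as AABB (period 4), so there are 2 interleaved tracks.
Track A is 40, 44, 48, 52, which is arithmetic, step +4.
Track B is -9, 4, 17, 30, which is linear: a_n = -22 + 13·n.
Term 11 comes from track B (its 5th entry): 43.

43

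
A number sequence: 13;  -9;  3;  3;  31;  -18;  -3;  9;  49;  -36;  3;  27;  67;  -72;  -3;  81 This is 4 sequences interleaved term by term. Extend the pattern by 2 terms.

Split by position mod 4 into 4 tracks.
Subsequence A is 13, 31, 49, 67, which is linear: a_n = -5 + 18·n.
Subsequence B is -9, -18, -36, -72, which is multiplying by 2 each time.
Subsequence C is 3, -3, 3, -3, which is oscillating between 3 and -3.
Subsequence D is 3, 9, 27, 81, which is powers of 3.
The 17th slot belongs to subsequence A; its 5th term is 85.
Position 18 falls in subsequence B as its term 5, giving -144.

85, -144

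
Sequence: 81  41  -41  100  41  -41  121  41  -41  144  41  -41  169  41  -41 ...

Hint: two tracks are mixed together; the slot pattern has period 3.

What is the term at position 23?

The slot pattern repeats as ABB (period 3), so there are 2 interleaved tracks.
Track A: 81, 100, 121, 144, 169 (consecutive squares n² from n = 9).
Track B: 41, -41, 41, -41, 41, -41, 41, -41, 41, -41 (the oscillation 41·(−1)^(n+1)).
The 23rd slot belongs to track B; its 15th term is 41.

41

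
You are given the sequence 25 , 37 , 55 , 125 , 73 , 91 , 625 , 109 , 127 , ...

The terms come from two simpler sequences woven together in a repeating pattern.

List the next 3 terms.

3125, 145, 163

Positions follow the repeating pattern ABB; grouping by letter gives 2 tracks.
Subsequence A: 25, 125, 625 — powers of 5.
Subsequence B: 37, 55, 73, 91, 109, 127 — arithmetic, step +18.
Term 10 comes from subsequence A (its 4th entry): 3125.
Term 11 comes from subsequence B (its 7th entry): 145.
Position 12 falls in subsequence B as its term 8, giving 163.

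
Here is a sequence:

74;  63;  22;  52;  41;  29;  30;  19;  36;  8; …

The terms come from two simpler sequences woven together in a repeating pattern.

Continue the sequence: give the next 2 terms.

-3, 43

Positions follow the repeating pattern AAB; grouping by letter gives 2 tracks.
Track A: 74, 63, 52, 41, 30, 19, 8. Subtracting 11 each time.
Track B: 22, 29, 36. Arithmetic, step +7.
The 11th slot belongs to track A; its 8th term is -3.
Position 12 falls in track B as its term 4, giving 43.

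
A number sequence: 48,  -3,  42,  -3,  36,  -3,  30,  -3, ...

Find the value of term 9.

Taking every 2nd term gives 2 separate tracks.
Subsequence A: 48, 42, 36, 30 (subtracting 6 each time).
Subsequence B: -3, -3, -3, -3 (constant -3).
Position 9 falls in subsequence A as its term 5, giving 24.

24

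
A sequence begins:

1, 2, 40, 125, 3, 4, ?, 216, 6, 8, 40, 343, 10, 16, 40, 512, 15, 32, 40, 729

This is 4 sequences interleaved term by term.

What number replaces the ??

40

The terms cycle through 4 interleaved subsequences.
Track A is 1, 3, 6, 10, 15, which is triangular numbers n(n+1)/2 for n = 1, 2, ….
Track B is 2, 4, 8, 16, 32, which is multiplying by 2 each time.
Track C is 40, ?, 40, 40, 40, which is the constant sequence 40.
Track D is 125, 216, 343, 512, 729, which is consecutive cubes n³ from n = 5.
Track C's pattern makes the blank 40.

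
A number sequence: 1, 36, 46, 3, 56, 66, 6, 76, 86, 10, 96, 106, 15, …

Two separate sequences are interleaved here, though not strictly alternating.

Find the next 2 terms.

The slot pattern repeats as ABB (period 3), so there are 2 interleaved tracks.
Stream A: 1, 3, 6, 10, 15 — the triangular numbers T_1, T_2, ….
Stream B: 36, 46, 56, 66, 76, 86, 96, 106 — arithmetic, step +10.
Position 14 → stream B, term 9 = 116.
Position 15 → stream B, term 10 = 126.

116, 126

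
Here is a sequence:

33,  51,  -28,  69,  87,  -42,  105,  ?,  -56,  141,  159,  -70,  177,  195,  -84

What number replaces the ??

123

The slot pattern repeats as AAB (period 3), so there are 2 interleaved tracks.
Track A = 33, 51, 69, 87, 105, ?, 141, 159, 177, 195: adding 18 each time.
Track B = -28, -42, -56, -70, -84: arithmetic with common difference −14.
So the missing entry in track A is 123.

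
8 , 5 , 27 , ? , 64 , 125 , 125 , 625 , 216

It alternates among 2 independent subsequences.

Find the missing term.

25

Taking every 2nd term gives 2 separate tracks.
Subsequence A is 8, 27, 64, 125, 216, which is perfect cubes starting at 2³.
Subsequence B is 5, ?, 125, 625, which is successive powers of 5.
So the missing entry in subsequence B is 25.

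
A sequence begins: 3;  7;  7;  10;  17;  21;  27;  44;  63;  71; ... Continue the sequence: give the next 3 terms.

Reading positions in blocks of 3 reveals the pattern AAB — 2 tracks woven together.
Track A: 3, 7, 10, 17, 27, 44, 71 (a Fibonacci-like recurrence a_n = a_{n-1} + a_{n-2}).
Track B: 7, 21, 63 (geometric with ratio 3).
The 11th slot belongs to track A; its 8th term is 115.
Position 12 falls in track B as its term 4, giving 189.
The 13th slot belongs to track A; its 9th term is 186.

115, 189, 186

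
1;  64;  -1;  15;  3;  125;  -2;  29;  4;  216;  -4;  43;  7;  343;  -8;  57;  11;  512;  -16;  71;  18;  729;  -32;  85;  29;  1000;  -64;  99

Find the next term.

47

Taking every 4th term gives 4 separate tracks.
Track A: 1, 3, 4, 7, 11, 18, 29 — a Fibonacci-like recurrence a_n = a_{n-1} + a_{n-2}.
Track B: 64, 125, 216, 343, 512, 729, 1000 — perfect cubes starting at 4³.
Track C: -1, -2, -4, -8, -16, -32, -64 — geometric with ratio 2.
Track D: 15, 29, 43, 57, 71, 85, 99 — arithmetic, step +14.
Term 29 comes from track A (its 8th entry): 47.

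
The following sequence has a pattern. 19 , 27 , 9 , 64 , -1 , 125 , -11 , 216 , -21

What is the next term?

Odd-indexed and even-indexed terms follow separate rules.
Track A: 19, 9, -1, -11, -21 — linear: a_n = 29 − 10·n.
Track B: 27, 64, 125, 216 — the cubes 3³, 4³, 5³, ….
Position 10 falls in track B as its term 5, giving 343.

343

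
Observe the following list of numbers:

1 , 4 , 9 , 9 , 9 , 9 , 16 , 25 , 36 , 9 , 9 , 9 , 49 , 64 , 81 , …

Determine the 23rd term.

9

Positions follow the repeating pattern AAABBB; grouping by letter gives 2 tracks.
Track A: 1, 4, 9, 16, 25, 36, 49, 64, 81. Consecutive squares n² from n = 1.
Track B: 9, 9, 9, 9, 9, 9. The constant sequence 9.
The 23rd slot belongs to track B; its 11th term is 9.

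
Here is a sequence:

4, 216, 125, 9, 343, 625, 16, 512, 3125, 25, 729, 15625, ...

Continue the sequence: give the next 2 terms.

Taking every 3rd term gives 3 separate tracks.
Track A: 4, 9, 16, 25. Consecutive squares n² from n = 2.
Track B: 216, 343, 512, 729. The cubes 6³, 7³, 8³, ….
Track C: 125, 625, 3125, 15625. Successive powers of 5.
Position 13 → track A, term 5 = 36.
Term 14 comes from track B (its 5th entry): 1000.

36, 1000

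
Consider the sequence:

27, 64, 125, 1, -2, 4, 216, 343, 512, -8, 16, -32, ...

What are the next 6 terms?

729, 1000, 1331, 64, -128, 256

Positions follow the repeating pattern AAABBB; grouping by letter gives 2 tracks.
Stream A: 27, 64, 125, 216, 343, 512 — consecutive cubes n³ from n = 3.
Stream B: 1, -2, 4, -8, 16, -32 — geometric, ×-2 each step.
Position 13 → stream A, term 7 = 729.
Term 14 comes from stream A (its 8th entry): 1000.
Term 15 comes from stream A (its 9th entry): 1331.
Position 16 → stream B, term 7 = 64.
The 17th slot belongs to stream B; its 8th term is -128.
Term 18 comes from stream B (its 9th entry): 256.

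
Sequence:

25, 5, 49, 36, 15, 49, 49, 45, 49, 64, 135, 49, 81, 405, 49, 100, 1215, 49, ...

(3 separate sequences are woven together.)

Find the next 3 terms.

121, 3645, 49

Taking every 3rd term gives 3 separate tracks.
Subsequence A = 25, 36, 49, 64, 81, 100: the squares 5², 6², 7², ….
Subsequence B = 5, 15, 45, 135, 405, 1215: geometric with ratio 3.
Subsequence C = 49, 49, 49, 49, 49, 49: the constant sequence 49.
Term 19 comes from subsequence A (its 7th entry): 121.
Position 20 → subsequence B, term 7 = 3645.
Position 21 → subsequence C, term 7 = 49.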